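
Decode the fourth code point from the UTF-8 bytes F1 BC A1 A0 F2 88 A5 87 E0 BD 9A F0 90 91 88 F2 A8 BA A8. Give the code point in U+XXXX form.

Offset 0: leading byte 0xF1 = 11110001 → 4-byte char #1 = F1 BC A1 A0.
Offset 4: leading byte 0xF2 = 11110010 → 4-byte char #2 = F2 88 A5 87.
Offset 8: leading byte 0xE0 = 11100000 → 3-byte char #3 = E0 BD 9A.
Offset 11: leading byte 0xF0 = 11110000 → 4-byte char #4 = F0 90 91 88.
Leading byte 0xF0 = 11110000 matches 11110xxx → 4-byte sequence.
Byte 1: 0xF0 = 11110000, payload 000 (3 bits).
Byte 2: 0x90 = 10010000 (10xxxxxx ✓), payload 010000.
Byte 3: 0x91 = 10010001 (10xxxxxx ✓), payload 010001.
Byte 4: 0x88 = 10001000 (10xxxxxx ✓), payload 001000.
Concatenate: 000010000010001001000 = 0x10448 (21 bits → U+10448).

U+10448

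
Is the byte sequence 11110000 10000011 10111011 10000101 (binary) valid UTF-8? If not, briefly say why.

Leading byte 0xF0 = 11110000 → 4-byte form.
Continuation bytes all match 10xxxxxx. Payload decodes to 0x3EC5.
But 0x3EC5 < 0x10000, the minimum for a 4-byte sequence — this is an overlong encoding.

invalid (overlong encoding)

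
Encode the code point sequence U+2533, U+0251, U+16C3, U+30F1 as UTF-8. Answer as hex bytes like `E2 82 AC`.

U+2533: 3-byte form → E2 94 B3.
U+0251: 2-byte form → C9 91.
U+16C3: 3-byte form → E1 9B 83.
U+30F1: 3-byte form → E3 83 B1.
Concatenated (11 bytes): E2 94 B3 C9 91 E1 9B 83 E3 83 B1.

E2 94 B3 C9 91 E1 9B 83 E3 83 B1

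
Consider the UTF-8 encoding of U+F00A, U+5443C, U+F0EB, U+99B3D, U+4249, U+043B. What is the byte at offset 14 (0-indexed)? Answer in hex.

0xE4

U+F00A → 3-byte form EF 80 8A at offsets 0–2.
U+5443C → 4-byte form F1 94 90 BC at offsets 3–6.
U+F0EB → 3-byte form EF 83 AB at offsets 7–9.
U+99B3D → 4-byte form F2 99 AC BD at offsets 10–13.
U+4249 → 3-byte form E4 89 89 at offsets 14–16.
Offset 14 falls in char 5's range; it's byte 1 of E4 89 89 = 0xE4.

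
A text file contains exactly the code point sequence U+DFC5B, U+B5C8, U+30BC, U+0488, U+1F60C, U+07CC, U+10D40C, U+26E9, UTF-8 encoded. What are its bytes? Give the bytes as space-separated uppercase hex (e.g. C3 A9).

U+DFC5B: 4-byte form → F3 9F B1 9B.
U+B5C8: 3-byte form → EB 97 88.
U+30BC: 3-byte form → E3 82 BC.
U+0488: 2-byte form → D2 88.
U+1F60C: 4-byte form → F0 9F 98 8C.
U+07CC: 2-byte form → DF 8C.
U+10D40C: 4-byte form → F4 8D 90 8C.
U+26E9: 3-byte form → E2 9B A9.
Concatenated (25 bytes): F3 9F B1 9B EB 97 88 E3 82 BC D2 88 F0 9F 98 8C DF 8C F4 8D 90 8C E2 9B A9.

F3 9F B1 9B EB 97 88 E3 82 BC D2 88 F0 9F 98 8C DF 8C F4 8D 90 8C E2 9B A9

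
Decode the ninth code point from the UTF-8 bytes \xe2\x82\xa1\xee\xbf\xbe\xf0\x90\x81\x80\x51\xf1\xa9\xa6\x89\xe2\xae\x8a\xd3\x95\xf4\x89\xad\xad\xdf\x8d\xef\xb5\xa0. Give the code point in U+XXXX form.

U+07CD

Offset 0: leading byte 0xE2 = 11100010 → 3-byte char #1 = E2 82 A1.
Offset 3: leading byte 0xEE = 11101110 → 3-byte char #2 = EE BF BE.
Offset 6: leading byte 0xF0 = 11110000 → 4-byte char #3 = F0 90 81 80.
Offset 10: leading byte 0x51 = 01010001 → 1-byte char #4 = 51.
Offset 11: leading byte 0xF1 = 11110001 → 4-byte char #5 = F1 A9 A6 89.
Offset 15: leading byte 0xE2 = 11100010 → 3-byte char #6 = E2 AE 8A.
Offset 18: leading byte 0xD3 = 11010011 → 2-byte char #7 = D3 95.
Offset 20: leading byte 0xF4 = 11110100 → 4-byte char #8 = F4 89 AD AD.
Offset 24: leading byte 0xDF = 11011111 → 2-byte char #9 = DF 8D.
Leading byte 0xDF = 11011111 matches 110xxxxx → 2-byte sequence.
Byte 1: 0xDF = 11011111, payload 11111 (5 bits).
Byte 2: 0x8D = 10001101 (10xxxxxx ✓), payload 001101.
Concatenate: 11111001101 = 0x7CD (11 bits → U+07CD).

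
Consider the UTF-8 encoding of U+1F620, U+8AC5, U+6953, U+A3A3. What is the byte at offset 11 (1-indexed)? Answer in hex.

0xEA

1-indexed offset 11 is 0-indexed offset 10.
U+1F620 → 4-byte form F0 9F 98 A0 at offsets 0–3.
U+8AC5 → 3-byte form E8 AB 85 at offsets 4–6.
U+6953 → 3-byte form E6 A5 93 at offsets 7–9.
U+A3A3 → 3-byte form EA 8E A3 at offsets 10–12.
Offset 10 falls in char 4's range; it's byte 1 of EA 8E A3 = 0xEA.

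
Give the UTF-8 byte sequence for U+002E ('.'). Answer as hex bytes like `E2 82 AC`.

2E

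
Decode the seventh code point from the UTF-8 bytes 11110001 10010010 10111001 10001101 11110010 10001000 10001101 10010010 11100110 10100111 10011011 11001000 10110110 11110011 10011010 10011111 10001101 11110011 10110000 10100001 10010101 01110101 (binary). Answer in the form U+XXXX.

Offset 0: leading byte 0xF1 = 11110001 → 4-byte char #1 = F1 92 B9 8D.
Offset 4: leading byte 0xF2 = 11110010 → 4-byte char #2 = F2 88 8D 92.
Offset 8: leading byte 0xE6 = 11100110 → 3-byte char #3 = E6 A7 9B.
Offset 11: leading byte 0xC8 = 11001000 → 2-byte char #4 = C8 B6.
Offset 13: leading byte 0xF3 = 11110011 → 4-byte char #5 = F3 9A 9F 8D.
Offset 17: leading byte 0xF3 = 11110011 → 4-byte char #6 = F3 B0 A1 95.
Offset 21: leading byte 0x75 = 01110101 → 1-byte char #7 = 75.
Leading byte 0x75 = 01110101 matches 0xxxxxxx → 1-byte sequence.
Byte 1: 0x75 = 01110101, payload 1110101 (7 bits).
Concatenate: 1110101 = 0x75 (7 bits → U+0075).

U+0075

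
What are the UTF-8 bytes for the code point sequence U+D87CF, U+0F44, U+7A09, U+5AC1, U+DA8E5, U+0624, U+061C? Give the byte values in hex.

F3 98 9F 8F E0 BD 84 E7 A8 89 E5 AB 81 F3 9A A3 A5 D8 A4 D8 9C

U+D87CF: 4-byte form → F3 98 9F 8F.
U+0F44: 3-byte form → E0 BD 84.
U+7A09: 3-byte form → E7 A8 89.
U+5AC1: 3-byte form → E5 AB 81.
U+DA8E5: 4-byte form → F3 9A A3 A5.
U+0624: 2-byte form → D8 A4.
U+061C: 2-byte form → D8 9C.
Concatenated (21 bytes): F3 98 9F 8F E0 BD 84 E7 A8 89 E5 AB 81 F3 9A A3 A5 D8 A4 D8 9C.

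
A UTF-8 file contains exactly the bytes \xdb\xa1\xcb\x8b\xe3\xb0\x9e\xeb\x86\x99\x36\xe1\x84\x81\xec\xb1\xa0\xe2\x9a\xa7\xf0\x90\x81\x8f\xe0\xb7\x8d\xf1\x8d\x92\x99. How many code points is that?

11

Byte at offset 0: 0xDB = 11011011 → 2-byte char (#1). Advance 2.
Byte at offset 2: 0xCB = 11001011 → 2-byte char (#2). Advance 2.
Byte at offset 4: 0xE3 = 11100011 → 3-byte char (#3). Advance 3.
Byte at offset 7: 0xEB = 11101011 → 3-byte char (#4). Advance 3.
Byte at offset 10: 0x36 = 00110110 → 1-byte char (#5). Advance 1.
Byte at offset 11: 0xE1 = 11100001 → 3-byte char (#6). Advance 3.
Byte at offset 14: 0xEC = 11101100 → 3-byte char (#7). Advance 3.
Byte at offset 17: 0xE2 = 11100010 → 3-byte char (#8). Advance 3.
Byte at offset 20: 0xF0 = 11110000 → 4-byte char (#9). Advance 4.
Byte at offset 24: 0xE0 = 11100000 → 3-byte char (#10). Advance 3.
Byte at offset 27: 0xF1 = 11110001 → 4-byte char (#11). Advance 4.
Reached end at offset 31 after 11 code points.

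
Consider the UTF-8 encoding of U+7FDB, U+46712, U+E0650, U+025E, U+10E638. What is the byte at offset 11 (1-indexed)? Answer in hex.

0x90

1-indexed offset 11 is 0-indexed offset 10.
U+7FDB → 3-byte form E7 BF 9B at offsets 0–2.
U+46712 → 4-byte form F1 86 9C 92 at offsets 3–6.
U+E0650 → 4-byte form F3 A0 99 90 at offsets 7–10.
Offset 10 falls in char 3's range; it's byte 4 of F3 A0 99 90 = 0x90.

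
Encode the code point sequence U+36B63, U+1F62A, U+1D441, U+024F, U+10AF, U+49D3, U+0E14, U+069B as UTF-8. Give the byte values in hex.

U+36B63: 4-byte form → F0 B6 AD A3.
U+1F62A: 4-byte form → F0 9F 98 AA.
U+1D441: 4-byte form → F0 9D 91 81.
U+024F: 2-byte form → C9 8F.
U+10AF: 3-byte form → E1 82 AF.
U+49D3: 3-byte form → E4 A7 93.
U+0E14: 3-byte form → E0 B8 94.
U+069B: 2-byte form → DA 9B.
Concatenated (25 bytes): F0 B6 AD A3 F0 9F 98 AA F0 9D 91 81 C9 8F E1 82 AF E4 A7 93 E0 B8 94 DA 9B.

F0 B6 AD A3 F0 9F 98 AA F0 9D 91 81 C9 8F E1 82 AF E4 A7 93 E0 B8 94 DA 9B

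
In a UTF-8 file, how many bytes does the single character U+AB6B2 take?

U+AB6B2 = 0xAB6B2. UTF-8 uses 1 byte below 0x80, 2 below 0x800, 3 below 0x10000, 4 up to 0x10FFFF. 0xAB6B2 is in U+10000–U+10FFFF → 4 bytes.

4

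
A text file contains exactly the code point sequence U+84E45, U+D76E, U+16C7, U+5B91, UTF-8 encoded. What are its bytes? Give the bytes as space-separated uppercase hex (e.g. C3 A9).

U+84E45: 4-byte form → F2 84 B9 85.
U+D76E: 3-byte form → ED 9D AE.
U+16C7: 3-byte form → E1 9B 87.
U+5B91: 3-byte form → E5 AE 91.
Concatenated (13 bytes): F2 84 B9 85 ED 9D AE E1 9B 87 E5 AE 91.

F2 84 B9 85 ED 9D AE E1 9B 87 E5 AE 91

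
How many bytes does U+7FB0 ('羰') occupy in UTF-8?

U+7FB0 = 0x7FB0. UTF-8 uses 1 byte below 0x80, 2 below 0x800, 3 below 0x10000, 4 up to 0x10FFFF. 0x7FB0 is in U+0800–U+FFFF → 3 bytes.

3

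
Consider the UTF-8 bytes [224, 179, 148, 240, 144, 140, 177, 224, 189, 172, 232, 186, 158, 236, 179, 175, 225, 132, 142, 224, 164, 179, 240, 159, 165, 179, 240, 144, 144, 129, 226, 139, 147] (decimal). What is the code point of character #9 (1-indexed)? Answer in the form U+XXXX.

Offset 0: leading byte 0xE0 = 11100000 → 3-byte char #1 = E0 B3 94.
Offset 3: leading byte 0xF0 = 11110000 → 4-byte char #2 = F0 90 8C B1.
Offset 7: leading byte 0xE0 = 11100000 → 3-byte char #3 = E0 BD AC.
Offset 10: leading byte 0xE8 = 11101000 → 3-byte char #4 = E8 BA 9E.
Offset 13: leading byte 0xEC = 11101100 → 3-byte char #5 = EC B3 AF.
Offset 16: leading byte 0xE1 = 11100001 → 3-byte char #6 = E1 84 8E.
Offset 19: leading byte 0xE0 = 11100000 → 3-byte char #7 = E0 A4 B3.
Offset 22: leading byte 0xF0 = 11110000 → 4-byte char #8 = F0 9F A5 B3.
Offset 26: leading byte 0xF0 = 11110000 → 4-byte char #9 = F0 90 90 81.
Leading byte 0xF0 = 11110000 matches 11110xxx → 4-byte sequence.
Byte 1: 0xF0 = 11110000, payload 000 (3 bits).
Byte 2: 0x90 = 10010000 (10xxxxxx ✓), payload 010000.
Byte 3: 0x90 = 10010000 (10xxxxxx ✓), payload 010000.
Byte 4: 0x81 = 10000001 (10xxxxxx ✓), payload 000001.
Concatenate: 000010000010000000001 = 0x10401 (21 bits → U+10401).

U+10401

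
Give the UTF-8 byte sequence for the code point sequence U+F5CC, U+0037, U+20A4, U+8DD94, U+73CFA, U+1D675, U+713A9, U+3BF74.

U+F5CC: 3-byte form → EF 97 8C.
U+0037: 1-byte form → 37.
U+20A4: 3-byte form → E2 82 A4.
U+8DD94: 4-byte form → F2 8D B6 94.
U+73CFA: 4-byte form → F1 B3 B3 BA.
U+1D675: 4-byte form → F0 9D 99 B5.
U+713A9: 4-byte form → F1 B1 8E A9.
U+3BF74: 4-byte form → F0 BB BD B4.
Concatenated (27 bytes): EF 97 8C 37 E2 82 A4 F2 8D B6 94 F1 B3 B3 BA F0 9D 99 B5 F1 B1 8E A9 F0 BB BD B4.

EF 97 8C 37 E2 82 A4 F2 8D B6 94 F1 B3 B3 BA F0 9D 99 B5 F1 B1 8E A9 F0 BB BD B4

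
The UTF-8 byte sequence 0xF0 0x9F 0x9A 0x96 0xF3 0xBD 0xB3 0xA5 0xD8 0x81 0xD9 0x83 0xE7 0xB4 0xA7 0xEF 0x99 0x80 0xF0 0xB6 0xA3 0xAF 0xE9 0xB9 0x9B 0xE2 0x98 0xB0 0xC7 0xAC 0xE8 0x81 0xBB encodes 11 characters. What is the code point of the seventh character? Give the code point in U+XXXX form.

U+368EF

Offset 0: leading byte 0xF0 = 11110000 → 4-byte char #1 = F0 9F 9A 96.
Offset 4: leading byte 0xF3 = 11110011 → 4-byte char #2 = F3 BD B3 A5.
Offset 8: leading byte 0xD8 = 11011000 → 2-byte char #3 = D8 81.
Offset 10: leading byte 0xD9 = 11011001 → 2-byte char #4 = D9 83.
Offset 12: leading byte 0xE7 = 11100111 → 3-byte char #5 = E7 B4 A7.
Offset 15: leading byte 0xEF = 11101111 → 3-byte char #6 = EF 99 80.
Offset 18: leading byte 0xF0 = 11110000 → 4-byte char #7 = F0 B6 A3 AF.
Leading byte 0xF0 = 11110000 matches 11110xxx → 4-byte sequence.
Byte 1: 0xF0 = 11110000, payload 000 (3 bits).
Byte 2: 0xB6 = 10110110 (10xxxxxx ✓), payload 110110.
Byte 3: 0xA3 = 10100011 (10xxxxxx ✓), payload 100011.
Byte 4: 0xAF = 10101111 (10xxxxxx ✓), payload 101111.
Concatenate: 000110110100011101111 = 0x368EF (21 bits → U+368EF).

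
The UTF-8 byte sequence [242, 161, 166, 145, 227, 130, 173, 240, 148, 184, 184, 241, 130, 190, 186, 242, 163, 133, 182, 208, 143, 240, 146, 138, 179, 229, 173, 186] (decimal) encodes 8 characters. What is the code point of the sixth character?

Offset 0: leading byte 0xF2 = 11110010 → 4-byte char #1 = F2 A1 A6 91.
Offset 4: leading byte 0xE3 = 11100011 → 3-byte char #2 = E3 82 AD.
Offset 7: leading byte 0xF0 = 11110000 → 4-byte char #3 = F0 94 B8 B8.
Offset 11: leading byte 0xF1 = 11110001 → 4-byte char #4 = F1 82 BE BA.
Offset 15: leading byte 0xF2 = 11110010 → 4-byte char #5 = F2 A3 85 B6.
Offset 19: leading byte 0xD0 = 11010000 → 2-byte char #6 = D0 8F.
Leading byte 0xD0 = 11010000 matches 110xxxxx → 2-byte sequence.
Byte 1: 0xD0 = 11010000, payload 10000 (5 bits).
Byte 2: 0x8F = 10001111 (10xxxxxx ✓), payload 001111.
Concatenate: 10000001111 = 0x40F (11 bits → U+040F).

U+040F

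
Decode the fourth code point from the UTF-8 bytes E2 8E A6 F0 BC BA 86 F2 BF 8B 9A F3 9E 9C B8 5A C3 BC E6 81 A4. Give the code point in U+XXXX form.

Offset 0: leading byte 0xE2 = 11100010 → 3-byte char #1 = E2 8E A6.
Offset 3: leading byte 0xF0 = 11110000 → 4-byte char #2 = F0 BC BA 86.
Offset 7: leading byte 0xF2 = 11110010 → 4-byte char #3 = F2 BF 8B 9A.
Offset 11: leading byte 0xF3 = 11110011 → 4-byte char #4 = F3 9E 9C B8.
Leading byte 0xF3 = 11110011 matches 11110xxx → 4-byte sequence.
Byte 1: 0xF3 = 11110011, payload 011 (3 bits).
Byte 2: 0x9E = 10011110 (10xxxxxx ✓), payload 011110.
Byte 3: 0x9C = 10011100 (10xxxxxx ✓), payload 011100.
Byte 4: 0xB8 = 10111000 (10xxxxxx ✓), payload 111000.
Concatenate: 011011110011100111000 = 0xDE738 (21 bits → U+DE738).

U+DE738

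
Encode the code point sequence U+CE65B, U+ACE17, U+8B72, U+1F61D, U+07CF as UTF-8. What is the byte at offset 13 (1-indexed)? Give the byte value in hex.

1-indexed offset 13 is 0-indexed offset 12.
U+CE65B → 4-byte form F3 8E 99 9B at offsets 0–3.
U+ACE17 → 4-byte form F2 AC B8 97 at offsets 4–7.
U+8B72 → 3-byte form E8 AD B2 at offsets 8–10.
U+1F61D → 4-byte form F0 9F 98 9D at offsets 11–14.
Offset 12 falls in char 4's range; it's byte 2 of F0 9F 98 9D = 0x9F.

0x9F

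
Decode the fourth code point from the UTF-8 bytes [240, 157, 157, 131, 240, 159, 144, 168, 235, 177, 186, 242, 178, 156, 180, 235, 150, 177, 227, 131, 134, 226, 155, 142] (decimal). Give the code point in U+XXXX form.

U+B2734

Offset 0: leading byte 0xF0 = 11110000 → 4-byte char #1 = F0 9D 9D 83.
Offset 4: leading byte 0xF0 = 11110000 → 4-byte char #2 = F0 9F 90 A8.
Offset 8: leading byte 0xEB = 11101011 → 3-byte char #3 = EB B1 BA.
Offset 11: leading byte 0xF2 = 11110010 → 4-byte char #4 = F2 B2 9C B4.
Leading byte 0xF2 = 11110010 matches 11110xxx → 4-byte sequence.
Byte 1: 0xF2 = 11110010, payload 010 (3 bits).
Byte 2: 0xB2 = 10110010 (10xxxxxx ✓), payload 110010.
Byte 3: 0x9C = 10011100 (10xxxxxx ✓), payload 011100.
Byte 4: 0xB4 = 10110100 (10xxxxxx ✓), payload 110100.
Concatenate: 010110010011100110100 = 0xB2734 (21 bits → U+B2734).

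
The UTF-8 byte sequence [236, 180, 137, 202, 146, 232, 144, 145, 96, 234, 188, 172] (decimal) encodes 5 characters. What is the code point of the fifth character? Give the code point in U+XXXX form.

Offset 0: leading byte 0xEC = 11101100 → 3-byte char #1 = EC B4 89.
Offset 3: leading byte 0xCA = 11001010 → 2-byte char #2 = CA 92.
Offset 5: leading byte 0xE8 = 11101000 → 3-byte char #3 = E8 90 91.
Offset 8: leading byte 0x60 = 01100000 → 1-byte char #4 = 60.
Offset 9: leading byte 0xEA = 11101010 → 3-byte char #5 = EA BC AC.
Leading byte 0xEA = 11101010 matches 1110xxxx → 3-byte sequence.
Byte 1: 0xEA = 11101010, payload 1010 (4 bits).
Byte 2: 0xBC = 10111100 (10xxxxxx ✓), payload 111100.
Byte 3: 0xAC = 10101100 (10xxxxxx ✓), payload 101100.
Concatenate: 1010111100101100 = 0xAF2C (16 bits → U+AF2C).

U+AF2C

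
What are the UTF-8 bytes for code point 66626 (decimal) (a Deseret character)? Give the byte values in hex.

F0 90 91 82

U+10442 = 0x10442 = 66626 decimal. In range U+10000–U+10FFFF → 4-byte form: 11110xxx 10xxxxxx 10xxxxxx 10xxxxxx.
Binary (21 bits): 000010000010001000010.
Split 3+6+6+6: 000 | 010000 | 010001 | 000010.
Byte 1: 11110000 = 0xF0.
Byte 2: 10010000 = 0x90.
Byte 3: 10010001 = 0x91.
Byte 4: 10000010 = 0x82.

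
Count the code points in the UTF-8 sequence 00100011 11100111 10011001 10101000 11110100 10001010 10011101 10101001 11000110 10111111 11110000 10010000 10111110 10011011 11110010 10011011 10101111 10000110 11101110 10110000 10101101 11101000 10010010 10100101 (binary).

Byte at offset 0: 0x23 = 00100011 → 1-byte char (#1). Advance 1.
Byte at offset 1: 0xE7 = 11100111 → 3-byte char (#2). Advance 3.
Byte at offset 4: 0xF4 = 11110100 → 4-byte char (#3). Advance 4.
Byte at offset 8: 0xC6 = 11000110 → 2-byte char (#4). Advance 2.
Byte at offset 10: 0xF0 = 11110000 → 4-byte char (#5). Advance 4.
Byte at offset 14: 0xF2 = 11110010 → 4-byte char (#6). Advance 4.
Byte at offset 18: 0xEE = 11101110 → 3-byte char (#7). Advance 3.
Byte at offset 21: 0xE8 = 11101000 → 3-byte char (#8). Advance 3.
Reached end at offset 24 after 8 code points.

8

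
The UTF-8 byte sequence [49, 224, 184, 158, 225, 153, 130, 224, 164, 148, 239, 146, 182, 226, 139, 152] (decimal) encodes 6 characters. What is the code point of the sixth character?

Offset 0: leading byte 0x31 = 00110001 → 1-byte char #1 = 31.
Offset 1: leading byte 0xE0 = 11100000 → 3-byte char #2 = E0 B8 9E.
Offset 4: leading byte 0xE1 = 11100001 → 3-byte char #3 = E1 99 82.
Offset 7: leading byte 0xE0 = 11100000 → 3-byte char #4 = E0 A4 94.
Offset 10: leading byte 0xEF = 11101111 → 3-byte char #5 = EF 92 B6.
Offset 13: leading byte 0xE2 = 11100010 → 3-byte char #6 = E2 8B 98.
Leading byte 0xE2 = 11100010 matches 1110xxxx → 3-byte sequence.
Byte 1: 0xE2 = 11100010, payload 0010 (4 bits).
Byte 2: 0x8B = 10001011 (10xxxxxx ✓), payload 001011.
Byte 3: 0x98 = 10011000 (10xxxxxx ✓), payload 011000.
Concatenate: 0010001011011000 = 0x22D8 (16 bits → U+22D8).

U+22D8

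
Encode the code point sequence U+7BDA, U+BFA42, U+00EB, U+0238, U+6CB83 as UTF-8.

E7 AF 9A F2 BF A9 82 C3 AB C8 B8 F1 AC AE 83

U+7BDA: 3-byte form → E7 AF 9A.
U+BFA42: 4-byte form → F2 BF A9 82.
U+00EB: 2-byte form → C3 AB.
U+0238: 2-byte form → C8 B8.
U+6CB83: 4-byte form → F1 AC AE 83.
Concatenated (15 bytes): E7 AF 9A F2 BF A9 82 C3 AB C8 B8 F1 AC AE 83.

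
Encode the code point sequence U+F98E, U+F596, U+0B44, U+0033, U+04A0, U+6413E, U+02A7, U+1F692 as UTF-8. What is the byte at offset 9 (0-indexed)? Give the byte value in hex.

0x33

U+F98E → 3-byte form EF A6 8E at offsets 0–2.
U+F596 → 3-byte form EF 96 96 at offsets 3–5.
U+0B44 → 3-byte form E0 AD 84 at offsets 6–8.
U+0033 → 1-byte form 33 at offsets 9–9.
Offset 9 falls in char 4's range; it's byte 1 of 33 = 0x33.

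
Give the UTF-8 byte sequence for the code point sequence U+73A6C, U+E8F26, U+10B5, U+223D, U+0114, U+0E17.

U+73A6C: 4-byte form → F1 B3 A9 AC.
U+E8F26: 4-byte form → F3 A8 BC A6.
U+10B5: 3-byte form → E1 82 B5.
U+223D: 3-byte form → E2 88 BD.
U+0114: 2-byte form → C4 94.
U+0E17: 3-byte form → E0 B8 97.
Concatenated (19 bytes): F1 B3 A9 AC F3 A8 BC A6 E1 82 B5 E2 88 BD C4 94 E0 B8 97.

F1 B3 A9 AC F3 A8 BC A6 E1 82 B5 E2 88 BD C4 94 E0 B8 97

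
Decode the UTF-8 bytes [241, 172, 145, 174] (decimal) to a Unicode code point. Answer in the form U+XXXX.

U+6C46E

Leading byte 0xF1 = 11110001 matches 11110xxx → 4-byte sequence.
Byte 1: 0xF1 = 11110001, payload 001 (3 bits).
Byte 2: 0xAC = 10101100 (10xxxxxx ✓), payload 101100.
Byte 3: 0x91 = 10010001 (10xxxxxx ✓), payload 010001.
Byte 4: 0xAE = 10101110 (10xxxxxx ✓), payload 101110.
Concatenate: 001101100010001101110 = 0x6C46E (21 bits → U+6C46E).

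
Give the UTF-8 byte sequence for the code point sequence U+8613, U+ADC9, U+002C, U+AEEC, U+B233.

U+8613: 3-byte form → E8 98 93.
U+ADC9: 3-byte form → EA B7 89.
U+002C: 1-byte form → 2C.
U+AEEC: 3-byte form → EA BB AC.
U+B233: 3-byte form → EB 88 B3.
Concatenated (13 bytes): E8 98 93 EA B7 89 2C EA BB AC EB 88 B3.

E8 98 93 EA B7 89 2C EA BB AC EB 88 B3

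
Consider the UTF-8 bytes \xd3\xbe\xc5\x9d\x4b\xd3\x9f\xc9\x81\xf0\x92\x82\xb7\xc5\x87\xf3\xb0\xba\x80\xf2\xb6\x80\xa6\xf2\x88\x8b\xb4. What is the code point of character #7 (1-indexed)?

U+0147

Offset 0: leading byte 0xD3 = 11010011 → 2-byte char #1 = D3 BE.
Offset 2: leading byte 0xC5 = 11000101 → 2-byte char #2 = C5 9D.
Offset 4: leading byte 0x4B = 01001011 → 1-byte char #3 = 4B.
Offset 5: leading byte 0xD3 = 11010011 → 2-byte char #4 = D3 9F.
Offset 7: leading byte 0xC9 = 11001001 → 2-byte char #5 = C9 81.
Offset 9: leading byte 0xF0 = 11110000 → 4-byte char #6 = F0 92 82 B7.
Offset 13: leading byte 0xC5 = 11000101 → 2-byte char #7 = C5 87.
Leading byte 0xC5 = 11000101 matches 110xxxxx → 2-byte sequence.
Byte 1: 0xC5 = 11000101, payload 00101 (5 bits).
Byte 2: 0x87 = 10000111 (10xxxxxx ✓), payload 000111.
Concatenate: 00101000111 = 0x147 (11 bits → U+0147).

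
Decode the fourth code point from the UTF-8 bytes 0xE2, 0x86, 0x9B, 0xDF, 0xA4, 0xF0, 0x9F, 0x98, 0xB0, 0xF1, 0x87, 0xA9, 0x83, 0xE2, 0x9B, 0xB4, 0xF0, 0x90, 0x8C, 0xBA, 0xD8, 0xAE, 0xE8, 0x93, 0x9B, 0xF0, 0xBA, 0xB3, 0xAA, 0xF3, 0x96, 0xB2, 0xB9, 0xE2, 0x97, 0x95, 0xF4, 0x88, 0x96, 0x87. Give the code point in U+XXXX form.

U+47A43

Offset 0: leading byte 0xE2 = 11100010 → 3-byte char #1 = E2 86 9B.
Offset 3: leading byte 0xDF = 11011111 → 2-byte char #2 = DF A4.
Offset 5: leading byte 0xF0 = 11110000 → 4-byte char #3 = F0 9F 98 B0.
Offset 9: leading byte 0xF1 = 11110001 → 4-byte char #4 = F1 87 A9 83.
Leading byte 0xF1 = 11110001 matches 11110xxx → 4-byte sequence.
Byte 1: 0xF1 = 11110001, payload 001 (3 bits).
Byte 2: 0x87 = 10000111 (10xxxxxx ✓), payload 000111.
Byte 3: 0xA9 = 10101001 (10xxxxxx ✓), payload 101001.
Byte 4: 0x83 = 10000011 (10xxxxxx ✓), payload 000011.
Concatenate: 001000111101001000011 = 0x47A43 (21 bits → U+47A43).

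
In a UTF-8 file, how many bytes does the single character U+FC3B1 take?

4

U+FC3B1 = 0xFC3B1. UTF-8 uses 1 byte below 0x80, 2 below 0x800, 3 below 0x10000, 4 up to 0x10FFFF. 0xFC3B1 is in U+10000–U+10FFFF → 4 bytes.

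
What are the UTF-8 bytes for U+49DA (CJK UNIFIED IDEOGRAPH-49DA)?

U+49DA = 0x49DA = 18906 decimal. In range U+0800–U+FFFF → 3-byte form: 1110xxxx 10xxxxxx 10xxxxxx.
Binary (16 bits): 0100100111011010.
Split 4+6+6: 0100 | 100111 | 011010.
Byte 1: 11100100 = 0xE4.
Byte 2: 10100111 = 0xA7.
Byte 3: 10011010 = 0x9A.

E4 A7 9A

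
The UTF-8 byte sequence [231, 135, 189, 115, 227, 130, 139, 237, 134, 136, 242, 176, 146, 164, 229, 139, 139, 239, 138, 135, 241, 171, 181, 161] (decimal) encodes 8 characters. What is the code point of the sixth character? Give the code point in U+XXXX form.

U+52CB

Offset 0: leading byte 0xE7 = 11100111 → 3-byte char #1 = E7 87 BD.
Offset 3: leading byte 0x73 = 01110011 → 1-byte char #2 = 73.
Offset 4: leading byte 0xE3 = 11100011 → 3-byte char #3 = E3 82 8B.
Offset 7: leading byte 0xED = 11101101 → 3-byte char #4 = ED 86 88.
Offset 10: leading byte 0xF2 = 11110010 → 4-byte char #5 = F2 B0 92 A4.
Offset 14: leading byte 0xE5 = 11100101 → 3-byte char #6 = E5 8B 8B.
Leading byte 0xE5 = 11100101 matches 1110xxxx → 3-byte sequence.
Byte 1: 0xE5 = 11100101, payload 0101 (4 bits).
Byte 2: 0x8B = 10001011 (10xxxxxx ✓), payload 001011.
Byte 3: 0x8B = 10001011 (10xxxxxx ✓), payload 001011.
Concatenate: 0101001011001011 = 0x52CB (16 bits → U+52CB).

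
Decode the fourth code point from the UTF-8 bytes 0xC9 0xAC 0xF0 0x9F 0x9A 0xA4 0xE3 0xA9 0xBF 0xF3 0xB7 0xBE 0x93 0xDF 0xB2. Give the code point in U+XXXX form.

U+F7F93

Offset 0: leading byte 0xC9 = 11001001 → 2-byte char #1 = C9 AC.
Offset 2: leading byte 0xF0 = 11110000 → 4-byte char #2 = F0 9F 9A A4.
Offset 6: leading byte 0xE3 = 11100011 → 3-byte char #3 = E3 A9 BF.
Offset 9: leading byte 0xF3 = 11110011 → 4-byte char #4 = F3 B7 BE 93.
Leading byte 0xF3 = 11110011 matches 11110xxx → 4-byte sequence.
Byte 1: 0xF3 = 11110011, payload 011 (3 bits).
Byte 2: 0xB7 = 10110111 (10xxxxxx ✓), payload 110111.
Byte 3: 0xBE = 10111110 (10xxxxxx ✓), payload 111110.
Byte 4: 0x93 = 10010011 (10xxxxxx ✓), payload 010011.
Concatenate: 011110111111110010011 = 0xF7F93 (21 bits → U+F7F93).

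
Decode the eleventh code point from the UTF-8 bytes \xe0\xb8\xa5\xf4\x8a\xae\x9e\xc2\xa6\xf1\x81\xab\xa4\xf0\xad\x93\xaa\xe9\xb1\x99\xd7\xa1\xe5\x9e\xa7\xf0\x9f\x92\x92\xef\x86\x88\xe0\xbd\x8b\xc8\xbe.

Offset 0: leading byte 0xE0 = 11100000 → 3-byte char #1 = E0 B8 A5.
Offset 3: leading byte 0xF4 = 11110100 → 4-byte char #2 = F4 8A AE 9E.
Offset 7: leading byte 0xC2 = 11000010 → 2-byte char #3 = C2 A6.
Offset 9: leading byte 0xF1 = 11110001 → 4-byte char #4 = F1 81 AB A4.
Offset 13: leading byte 0xF0 = 11110000 → 4-byte char #5 = F0 AD 93 AA.
Offset 17: leading byte 0xE9 = 11101001 → 3-byte char #6 = E9 B1 99.
Offset 20: leading byte 0xD7 = 11010111 → 2-byte char #7 = D7 A1.
Offset 22: leading byte 0xE5 = 11100101 → 3-byte char #8 = E5 9E A7.
Offset 25: leading byte 0xF0 = 11110000 → 4-byte char #9 = F0 9F 92 92.
Offset 29: leading byte 0xEF = 11101111 → 3-byte char #10 = EF 86 88.
Offset 32: leading byte 0xE0 = 11100000 → 3-byte char #11 = E0 BD 8B.
Leading byte 0xE0 = 11100000 matches 1110xxxx → 3-byte sequence.
Byte 1: 0xE0 = 11100000, payload 0000 (4 bits).
Byte 2: 0xBD = 10111101 (10xxxxxx ✓), payload 111101.
Byte 3: 0x8B = 10001011 (10xxxxxx ✓), payload 001011.
Concatenate: 0000111101001011 = 0xF4B (16 bits → U+0F4B).

U+0F4B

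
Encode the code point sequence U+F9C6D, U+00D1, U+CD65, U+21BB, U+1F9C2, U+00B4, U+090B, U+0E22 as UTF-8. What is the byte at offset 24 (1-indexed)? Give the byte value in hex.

0xA2

1-indexed offset 24 is 0-indexed offset 23.
U+F9C6D → 4-byte form F3 B9 B1 AD at offsets 0–3.
U+00D1 → 2-byte form C3 91 at offsets 4–5.
U+CD65 → 3-byte form EC B5 A5 at offsets 6–8.
U+21BB → 3-byte form E2 86 BB at offsets 9–11.
U+1F9C2 → 4-byte form F0 9F A7 82 at offsets 12–15.
U+00B4 → 2-byte form C2 B4 at offsets 16–17.
U+090B → 3-byte form E0 A4 8B at offsets 18–20.
U+0E22 → 3-byte form E0 B8 A2 at offsets 21–23.
Offset 23 falls in char 8's range; it's byte 3 of E0 B8 A2 = 0xA2.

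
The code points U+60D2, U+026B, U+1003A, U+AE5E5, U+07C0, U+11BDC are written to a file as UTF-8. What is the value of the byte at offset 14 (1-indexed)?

1-indexed offset 14 is 0-indexed offset 13.
U+60D2 → 3-byte form E6 83 92 at offsets 0–2.
U+026B → 2-byte form C9 AB at offsets 3–4.
U+1003A → 4-byte form F0 90 80 BA at offsets 5–8.
U+AE5E5 → 4-byte form F2 AE 97 A5 at offsets 9–12.
U+07C0 → 2-byte form DF 80 at offsets 13–14.
Offset 13 falls in char 5's range; it's byte 1 of DF 80 = 0xDF.

0xDF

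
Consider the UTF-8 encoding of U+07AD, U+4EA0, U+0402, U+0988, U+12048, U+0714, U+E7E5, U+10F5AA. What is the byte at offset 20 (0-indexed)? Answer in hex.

0x8F

U+07AD → 2-byte form DE AD at offsets 0–1.
U+4EA0 → 3-byte form E4 BA A0 at offsets 2–4.
U+0402 → 2-byte form D0 82 at offsets 5–6.
U+0988 → 3-byte form E0 A6 88 at offsets 7–9.
U+12048 → 4-byte form F0 92 81 88 at offsets 10–13.
U+0714 → 2-byte form DC 94 at offsets 14–15.
U+E7E5 → 3-byte form EE 9F A5 at offsets 16–18.
U+10F5AA → 4-byte form F4 8F 96 AA at offsets 19–22.
Offset 20 falls in char 8's range; it's byte 2 of F4 8F 96 AA = 0x8F.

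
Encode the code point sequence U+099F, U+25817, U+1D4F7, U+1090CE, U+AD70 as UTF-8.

U+099F: 3-byte form → E0 A6 9F.
U+25817: 4-byte form → F0 A5 A0 97.
U+1D4F7: 4-byte form → F0 9D 93 B7.
U+1090CE: 4-byte form → F4 89 83 8E.
U+AD70: 3-byte form → EA B5 B0.
Concatenated (18 bytes): E0 A6 9F F0 A5 A0 97 F0 9D 93 B7 F4 89 83 8E EA B5 B0.

E0 A6 9F F0 A5 A0 97 F0 9D 93 B7 F4 89 83 8E EA B5 B0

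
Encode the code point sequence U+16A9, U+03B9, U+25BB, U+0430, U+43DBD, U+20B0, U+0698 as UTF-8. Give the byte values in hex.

U+16A9: 3-byte form → E1 9A A9.
U+03B9: 2-byte form → CE B9.
U+25BB: 3-byte form → E2 96 BB.
U+0430: 2-byte form → D0 B0.
U+43DBD: 4-byte form → F1 83 B6 BD.
U+20B0: 3-byte form → E2 82 B0.
U+0698: 2-byte form → DA 98.
Concatenated (19 bytes): E1 9A A9 CE B9 E2 96 BB D0 B0 F1 83 B6 BD E2 82 B0 DA 98.

E1 9A A9 CE B9 E2 96 BB D0 B0 F1 83 B6 BD E2 82 B0 DA 98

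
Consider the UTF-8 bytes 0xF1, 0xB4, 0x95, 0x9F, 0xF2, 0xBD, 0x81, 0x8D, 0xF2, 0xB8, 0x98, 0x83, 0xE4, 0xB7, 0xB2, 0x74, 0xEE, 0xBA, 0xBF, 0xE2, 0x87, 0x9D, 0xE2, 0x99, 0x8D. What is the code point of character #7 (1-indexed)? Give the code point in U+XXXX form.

Offset 0: leading byte 0xF1 = 11110001 → 4-byte char #1 = F1 B4 95 9F.
Offset 4: leading byte 0xF2 = 11110010 → 4-byte char #2 = F2 BD 81 8D.
Offset 8: leading byte 0xF2 = 11110010 → 4-byte char #3 = F2 B8 98 83.
Offset 12: leading byte 0xE4 = 11100100 → 3-byte char #4 = E4 B7 B2.
Offset 15: leading byte 0x74 = 01110100 → 1-byte char #5 = 74.
Offset 16: leading byte 0xEE = 11101110 → 3-byte char #6 = EE BA BF.
Offset 19: leading byte 0xE2 = 11100010 → 3-byte char #7 = E2 87 9D.
Leading byte 0xE2 = 11100010 matches 1110xxxx → 3-byte sequence.
Byte 1: 0xE2 = 11100010, payload 0010 (4 bits).
Byte 2: 0x87 = 10000111 (10xxxxxx ✓), payload 000111.
Byte 3: 0x9D = 10011101 (10xxxxxx ✓), payload 011101.
Concatenate: 0010000111011101 = 0x21DD (16 bits → U+21DD).

U+21DD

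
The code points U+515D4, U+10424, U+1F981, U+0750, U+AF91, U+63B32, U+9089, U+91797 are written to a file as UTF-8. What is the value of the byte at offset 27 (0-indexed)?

0x97

U+515D4 → 4-byte form F1 91 97 94 at offsets 0–3.
U+10424 → 4-byte form F0 90 90 A4 at offsets 4–7.
U+1F981 → 4-byte form F0 9F A6 81 at offsets 8–11.
U+0750 → 2-byte form DD 90 at offsets 12–13.
U+AF91 → 3-byte form EA BE 91 at offsets 14–16.
U+63B32 → 4-byte form F1 A3 AC B2 at offsets 17–20.
U+9089 → 3-byte form E9 82 89 at offsets 21–23.
U+91797 → 4-byte form F2 91 9E 97 at offsets 24–27.
Offset 27 falls in char 8's range; it's byte 4 of F2 91 9E 97 = 0x97.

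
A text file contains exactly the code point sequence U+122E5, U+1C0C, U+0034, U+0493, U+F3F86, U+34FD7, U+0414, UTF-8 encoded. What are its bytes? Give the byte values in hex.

F0 92 8B A5 E1 B0 8C 34 D2 93 F3 B3 BE 86 F0 B4 BF 97 D0 94

U+122E5: 4-byte form → F0 92 8B A5.
U+1C0C: 3-byte form → E1 B0 8C.
U+0034: 1-byte form → 34.
U+0493: 2-byte form → D2 93.
U+F3F86: 4-byte form → F3 B3 BE 86.
U+34FD7: 4-byte form → F0 B4 BF 97.
U+0414: 2-byte form → D0 94.
Concatenated (20 bytes): F0 92 8B A5 E1 B0 8C 34 D2 93 F3 B3 BE 86 F0 B4 BF 97 D0 94.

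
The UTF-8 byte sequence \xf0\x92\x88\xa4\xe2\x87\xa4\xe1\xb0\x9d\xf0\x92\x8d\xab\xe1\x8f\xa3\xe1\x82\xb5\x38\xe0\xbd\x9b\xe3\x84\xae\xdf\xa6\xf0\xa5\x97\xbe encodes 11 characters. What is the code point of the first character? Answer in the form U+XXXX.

U+12224

Offset 0: leading byte 0xF0 = 11110000 → 4-byte char #1 = F0 92 88 A4.
Leading byte 0xF0 = 11110000 matches 11110xxx → 4-byte sequence.
Byte 1: 0xF0 = 11110000, payload 000 (3 bits).
Byte 2: 0x92 = 10010010 (10xxxxxx ✓), payload 010010.
Byte 3: 0x88 = 10001000 (10xxxxxx ✓), payload 001000.
Byte 4: 0xA4 = 10100100 (10xxxxxx ✓), payload 100100.
Concatenate: 000010010001000100100 = 0x12224 (21 bits → U+12224).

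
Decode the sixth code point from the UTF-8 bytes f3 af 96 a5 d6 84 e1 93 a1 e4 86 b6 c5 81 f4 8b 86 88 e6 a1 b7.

Offset 0: leading byte 0xF3 = 11110011 → 4-byte char #1 = F3 AF 96 A5.
Offset 4: leading byte 0xD6 = 11010110 → 2-byte char #2 = D6 84.
Offset 6: leading byte 0xE1 = 11100001 → 3-byte char #3 = E1 93 A1.
Offset 9: leading byte 0xE4 = 11100100 → 3-byte char #4 = E4 86 B6.
Offset 12: leading byte 0xC5 = 11000101 → 2-byte char #5 = C5 81.
Offset 14: leading byte 0xF4 = 11110100 → 4-byte char #6 = F4 8B 86 88.
Leading byte 0xF4 = 11110100 matches 11110xxx → 4-byte sequence.
Byte 1: 0xF4 = 11110100, payload 100 (3 bits).
Byte 2: 0x8B = 10001011 (10xxxxxx ✓), payload 001011.
Byte 3: 0x86 = 10000110 (10xxxxxx ✓), payload 000110.
Byte 4: 0x88 = 10001000 (10xxxxxx ✓), payload 001000.
Concatenate: 100001011000110001000 = 0x10B188 (21 bits → U+10B188).

U+10B188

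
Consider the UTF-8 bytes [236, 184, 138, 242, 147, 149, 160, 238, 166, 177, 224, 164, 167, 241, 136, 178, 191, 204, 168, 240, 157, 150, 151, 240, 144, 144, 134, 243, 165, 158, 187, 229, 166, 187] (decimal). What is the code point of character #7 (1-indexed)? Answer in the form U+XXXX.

U+1D597

Offset 0: leading byte 0xEC = 11101100 → 3-byte char #1 = EC B8 8A.
Offset 3: leading byte 0xF2 = 11110010 → 4-byte char #2 = F2 93 95 A0.
Offset 7: leading byte 0xEE = 11101110 → 3-byte char #3 = EE A6 B1.
Offset 10: leading byte 0xE0 = 11100000 → 3-byte char #4 = E0 A4 A7.
Offset 13: leading byte 0xF1 = 11110001 → 4-byte char #5 = F1 88 B2 BF.
Offset 17: leading byte 0xCC = 11001100 → 2-byte char #6 = CC A8.
Offset 19: leading byte 0xF0 = 11110000 → 4-byte char #7 = F0 9D 96 97.
Leading byte 0xF0 = 11110000 matches 11110xxx → 4-byte sequence.
Byte 1: 0xF0 = 11110000, payload 000 (3 bits).
Byte 2: 0x9D = 10011101 (10xxxxxx ✓), payload 011101.
Byte 3: 0x96 = 10010110 (10xxxxxx ✓), payload 010110.
Byte 4: 0x97 = 10010111 (10xxxxxx ✓), payload 010111.
Concatenate: 000011101010110010111 = 0x1D597 (21 bits → U+1D597).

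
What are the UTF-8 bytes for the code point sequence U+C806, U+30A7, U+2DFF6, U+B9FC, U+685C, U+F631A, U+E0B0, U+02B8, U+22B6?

U+C806: 3-byte form → EC A0 86.
U+30A7: 3-byte form → E3 82 A7.
U+2DFF6: 4-byte form → F0 AD BF B6.
U+B9FC: 3-byte form → EB A7 BC.
U+685C: 3-byte form → E6 A1 9C.
U+F631A: 4-byte form → F3 B6 8C 9A.
U+E0B0: 3-byte form → EE 82 B0.
U+02B8: 2-byte form → CA B8.
U+22B6: 3-byte form → E2 8A B6.
Concatenated (28 bytes): EC A0 86 E3 82 A7 F0 AD BF B6 EB A7 BC E6 A1 9C F3 B6 8C 9A EE 82 B0 CA B8 E2 8A B6.

EC A0 86 E3 82 A7 F0 AD BF B6 EB A7 BC E6 A1 9C F3 B6 8C 9A EE 82 B0 CA B8 E2 8A B6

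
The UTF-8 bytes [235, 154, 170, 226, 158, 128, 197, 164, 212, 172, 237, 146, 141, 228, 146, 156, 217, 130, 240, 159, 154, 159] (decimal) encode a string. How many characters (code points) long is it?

Byte at offset 0: 0xEB = 11101011 → 3-byte char (#1). Advance 3.
Byte at offset 3: 0xE2 = 11100010 → 3-byte char (#2). Advance 3.
Byte at offset 6: 0xC5 = 11000101 → 2-byte char (#3). Advance 2.
Byte at offset 8: 0xD4 = 11010100 → 2-byte char (#4). Advance 2.
Byte at offset 10: 0xED = 11101101 → 3-byte char (#5). Advance 3.
Byte at offset 13: 0xE4 = 11100100 → 3-byte char (#6). Advance 3.
Byte at offset 16: 0xD9 = 11011001 → 2-byte char (#7). Advance 2.
Byte at offset 18: 0xF0 = 11110000 → 4-byte char (#8). Advance 4.
Reached end at offset 22 after 8 code points.

8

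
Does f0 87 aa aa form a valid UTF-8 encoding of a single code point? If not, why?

Leading byte 0xF0 = 11110000 → 4-byte form.
Continuation bytes all match 10xxxxxx. Payload decodes to 0x7AAA.
But 0x7AAA < 0x10000, the minimum for a 4-byte sequence — this is an overlong encoding.

invalid (overlong encoding)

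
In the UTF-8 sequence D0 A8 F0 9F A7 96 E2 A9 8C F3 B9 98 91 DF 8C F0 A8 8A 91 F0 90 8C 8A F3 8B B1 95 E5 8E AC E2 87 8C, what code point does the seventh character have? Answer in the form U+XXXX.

Offset 0: leading byte 0xD0 = 11010000 → 2-byte char #1 = D0 A8.
Offset 2: leading byte 0xF0 = 11110000 → 4-byte char #2 = F0 9F A7 96.
Offset 6: leading byte 0xE2 = 11100010 → 3-byte char #3 = E2 A9 8C.
Offset 9: leading byte 0xF3 = 11110011 → 4-byte char #4 = F3 B9 98 91.
Offset 13: leading byte 0xDF = 11011111 → 2-byte char #5 = DF 8C.
Offset 15: leading byte 0xF0 = 11110000 → 4-byte char #6 = F0 A8 8A 91.
Offset 19: leading byte 0xF0 = 11110000 → 4-byte char #7 = F0 90 8C 8A.
Leading byte 0xF0 = 11110000 matches 11110xxx → 4-byte sequence.
Byte 1: 0xF0 = 11110000, payload 000 (3 bits).
Byte 2: 0x90 = 10010000 (10xxxxxx ✓), payload 010000.
Byte 3: 0x8C = 10001100 (10xxxxxx ✓), payload 001100.
Byte 4: 0x8A = 10001010 (10xxxxxx ✓), payload 001010.
Concatenate: 000010000001100001010 = 0x1030A (21 bits → U+1030A).

U+1030A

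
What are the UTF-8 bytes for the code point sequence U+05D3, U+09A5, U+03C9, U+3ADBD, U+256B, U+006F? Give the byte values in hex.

D7 93 E0 A6 A5 CF 89 F0 BA B6 BD E2 95 AB 6F

U+05D3: 2-byte form → D7 93.
U+09A5: 3-byte form → E0 A6 A5.
U+03C9: 2-byte form → CF 89.
U+3ADBD: 4-byte form → F0 BA B6 BD.
U+256B: 3-byte form → E2 95 AB.
U+006F: 1-byte form → 6F.
Concatenated (15 bytes): D7 93 E0 A6 A5 CF 89 F0 BA B6 BD E2 95 AB 6F.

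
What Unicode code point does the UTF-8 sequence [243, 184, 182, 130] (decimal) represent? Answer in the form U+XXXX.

Leading byte 0xF3 = 11110011 matches 11110xxx → 4-byte sequence.
Byte 1: 0xF3 = 11110011, payload 011 (3 bits).
Byte 2: 0xB8 = 10111000 (10xxxxxx ✓), payload 111000.
Byte 3: 0xB6 = 10110110 (10xxxxxx ✓), payload 110110.
Byte 4: 0x82 = 10000010 (10xxxxxx ✓), payload 000010.
Concatenate: 011111000110110000010 = 0xF8D82 (21 bits → U+F8D82).

U+F8D82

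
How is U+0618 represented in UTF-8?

D8 98

U+0618 = 0x618 = 1560 decimal. In range U+0080–U+07FF → 2-byte form: 110xxxxx 10xxxxxx.
Binary (11 bits): 11000011000.
Split 5+6: 11000 | 011000.
Byte 1: 11011000 = 0xD8.
Byte 2: 10011000 = 0x98.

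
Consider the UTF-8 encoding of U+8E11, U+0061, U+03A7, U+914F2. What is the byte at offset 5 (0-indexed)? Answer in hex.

U+8E11 → 3-byte form E8 B8 91 at offsets 0–2.
U+0061 → 1-byte form 61 at offsets 3–3.
U+03A7 → 2-byte form CE A7 at offsets 4–5.
Offset 5 falls in char 3's range; it's byte 2 of CE A7 = 0xA7.

0xA7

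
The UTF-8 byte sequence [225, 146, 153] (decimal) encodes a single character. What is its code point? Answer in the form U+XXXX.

U+1499

Leading byte 0xE1 = 11100001 matches 1110xxxx → 3-byte sequence.
Byte 1: 0xE1 = 11100001, payload 0001 (4 bits).
Byte 2: 0x92 = 10010010 (10xxxxxx ✓), payload 010010.
Byte 3: 0x99 = 10011001 (10xxxxxx ✓), payload 011001.
Concatenate: 0001010010011001 = 0x1499 (16 bits → U+1499).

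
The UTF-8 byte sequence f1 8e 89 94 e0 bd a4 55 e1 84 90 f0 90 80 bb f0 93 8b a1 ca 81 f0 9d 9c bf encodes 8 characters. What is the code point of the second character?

U+0F64

Offset 0: leading byte 0xF1 = 11110001 → 4-byte char #1 = F1 8E 89 94.
Offset 4: leading byte 0xE0 = 11100000 → 3-byte char #2 = E0 BD A4.
Leading byte 0xE0 = 11100000 matches 1110xxxx → 3-byte sequence.
Byte 1: 0xE0 = 11100000, payload 0000 (4 bits).
Byte 2: 0xBD = 10111101 (10xxxxxx ✓), payload 111101.
Byte 3: 0xA4 = 10100100 (10xxxxxx ✓), payload 100100.
Concatenate: 0000111101100100 = 0xF64 (16 bits → U+0F64).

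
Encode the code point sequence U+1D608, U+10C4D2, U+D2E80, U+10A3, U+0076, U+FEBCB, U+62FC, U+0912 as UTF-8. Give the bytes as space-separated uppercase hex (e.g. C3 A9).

U+1D608: 4-byte form → F0 9D 98 88.
U+10C4D2: 4-byte form → F4 8C 93 92.
U+D2E80: 4-byte form → F3 92 BA 80.
U+10A3: 3-byte form → E1 82 A3.
U+0076: 1-byte form → 76.
U+FEBCB: 4-byte form → F3 BE AF 8B.
U+62FC: 3-byte form → E6 8B BC.
U+0912: 3-byte form → E0 A4 92.
Concatenated (26 bytes): F0 9D 98 88 F4 8C 93 92 F3 92 BA 80 E1 82 A3 76 F3 BE AF 8B E6 8B BC E0 A4 92.

F0 9D 98 88 F4 8C 93 92 F3 92 BA 80 E1 82 A3 76 F3 BE AF 8B E6 8B BC E0 A4 92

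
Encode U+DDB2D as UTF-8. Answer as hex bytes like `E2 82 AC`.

F3 9D AC AD

U+DDB2D = 0xDDB2D = 908077 decimal. In range U+10000–U+10FFFF → 4-byte form: 11110xxx 10xxxxxx 10xxxxxx 10xxxxxx.
Binary (21 bits): 011011101101100101101.
Split 3+6+6+6: 011 | 011101 | 101100 | 101101.
Byte 1: 11110011 = 0xF3.
Byte 2: 10011101 = 0x9D.
Byte 3: 10101100 = 0xAC.
Byte 4: 10101101 = 0xAD.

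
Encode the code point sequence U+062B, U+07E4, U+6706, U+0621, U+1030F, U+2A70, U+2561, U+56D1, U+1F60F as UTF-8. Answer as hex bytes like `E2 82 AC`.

D8 AB DF A4 E6 9C 86 D8 A1 F0 90 8C 8F E2 A9 B0 E2 95 A1 E5 9B 91 F0 9F 98 8F

U+062B: 2-byte form → D8 AB.
U+07E4: 2-byte form → DF A4.
U+6706: 3-byte form → E6 9C 86.
U+0621: 2-byte form → D8 A1.
U+1030F: 4-byte form → F0 90 8C 8F.
U+2A70: 3-byte form → E2 A9 B0.
U+2561: 3-byte form → E2 95 A1.
U+56D1: 3-byte form → E5 9B 91.
U+1F60F: 4-byte form → F0 9F 98 8F.
Concatenated (26 bytes): D8 AB DF A4 E6 9C 86 D8 A1 F0 90 8C 8F E2 A9 B0 E2 95 A1 E5 9B 91 F0 9F 98 8F.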